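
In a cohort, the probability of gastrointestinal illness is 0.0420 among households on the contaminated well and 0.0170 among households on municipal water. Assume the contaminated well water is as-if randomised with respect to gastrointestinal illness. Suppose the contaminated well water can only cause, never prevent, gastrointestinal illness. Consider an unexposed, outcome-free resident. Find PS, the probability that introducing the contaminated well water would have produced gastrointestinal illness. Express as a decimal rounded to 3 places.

Let p₁ = 0.042, p₀ = 0.017.
Under exogeneity and monotonicity, PS = (p₁ − p₀) / (1 − p₀).
PS = (0.042 − 0.017) / (1 − 0.017) = 0.025 / 0.983 ≈ 0.0254

PS ≈ 0.025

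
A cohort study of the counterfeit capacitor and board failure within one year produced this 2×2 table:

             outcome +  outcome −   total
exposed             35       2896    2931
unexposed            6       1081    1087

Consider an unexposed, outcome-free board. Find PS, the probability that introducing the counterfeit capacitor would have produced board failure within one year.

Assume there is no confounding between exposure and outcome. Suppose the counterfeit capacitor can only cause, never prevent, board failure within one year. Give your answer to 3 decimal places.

PS ≈ 0.006

p₁ = P(outcome | exposed) = 35/2931 = 0.011941
p₀ = P(outcome | unexposed) = 6/1087 = 0.0055198
Under exogeneity and monotonicity, PS = (p₁ − p₀) / (1 − p₀).
PS = (0.011941 − 0.0055198) / (1 − 0.0055198) = 0.0064215 / 0.99448 ≈ 0.0065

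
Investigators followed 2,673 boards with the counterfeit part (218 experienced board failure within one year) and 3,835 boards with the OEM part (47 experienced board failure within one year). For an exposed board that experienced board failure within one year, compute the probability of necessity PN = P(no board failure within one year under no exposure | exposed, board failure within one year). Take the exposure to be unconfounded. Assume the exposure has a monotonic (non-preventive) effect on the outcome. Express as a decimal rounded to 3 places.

p₁ = P(outcome | exposed) = 218/2673 = 0.081556
p₀ = P(outcome | unexposed) = 47/3835 = 0.012256
Under exogeneity and monotonicity, PN = (p₁ − p₀) / p₁.
PN = (0.081556 − 0.012256) / 0.081556 = 0.069301 / 0.081556 ≈ 0.8497

PN ≈ 0.850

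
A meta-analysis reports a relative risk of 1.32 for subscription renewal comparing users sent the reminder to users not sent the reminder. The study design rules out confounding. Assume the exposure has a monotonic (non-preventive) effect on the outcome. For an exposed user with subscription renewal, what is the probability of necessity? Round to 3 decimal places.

PN ≈ 0.242

Under exogeneity and monotonicity, PN = (RR − 1) / RR = 1 − 1/RR.
PN = (1.32 − 1) / 1.32 = 0.32 / 1.32 ≈ 0.2424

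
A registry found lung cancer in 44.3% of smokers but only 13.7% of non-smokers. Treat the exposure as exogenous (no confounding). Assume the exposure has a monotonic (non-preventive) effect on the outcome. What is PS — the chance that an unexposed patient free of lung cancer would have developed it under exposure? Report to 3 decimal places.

PS ≈ 0.355

p₁ = 0.443, p₀ = 0.137.
Under exogeneity and monotonicity, PS = (p₁ − p₀) / (1 − p₀).
PS = (0.443 − 0.137) / (1 − 0.137) = 0.306 / 0.863 ≈ 0.3546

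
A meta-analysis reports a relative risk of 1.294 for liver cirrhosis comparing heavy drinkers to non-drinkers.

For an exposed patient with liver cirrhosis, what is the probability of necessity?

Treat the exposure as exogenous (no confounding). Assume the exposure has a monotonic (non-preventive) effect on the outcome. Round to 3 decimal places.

Under exogeneity and monotonicity, PN = (RR − 1) / RR = 1 − 1/RR.
PN = (1.294 − 1) / 1.294 = 0.294 / 1.294 ≈ 0.2272

PN ≈ 0.227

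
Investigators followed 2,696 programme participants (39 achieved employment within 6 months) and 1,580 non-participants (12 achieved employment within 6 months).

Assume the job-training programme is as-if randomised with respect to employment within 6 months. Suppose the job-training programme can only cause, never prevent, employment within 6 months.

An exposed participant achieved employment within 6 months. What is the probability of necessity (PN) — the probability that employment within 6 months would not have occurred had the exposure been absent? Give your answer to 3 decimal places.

p₁ = P(outcome | exposed) = 39/2696 = 0.014466
p₀ = P(outcome | unexposed) = 12/1580 = 0.0075949
Under exogeneity and monotonicity, PN = (p₁ − p₀) / p₁.
PN = (0.014466 − 0.0075949) / 0.014466 = 0.0068709 / 0.014466 ≈ 0.4750

PN ≈ 0.475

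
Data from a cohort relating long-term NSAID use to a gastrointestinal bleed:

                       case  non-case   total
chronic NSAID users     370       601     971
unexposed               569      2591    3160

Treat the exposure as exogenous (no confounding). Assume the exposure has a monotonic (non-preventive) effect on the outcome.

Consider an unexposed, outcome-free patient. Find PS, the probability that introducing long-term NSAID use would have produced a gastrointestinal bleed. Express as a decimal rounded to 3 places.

PS ≈ 0.245

p₁ = P(outcome | exposed) = 370/971 = 0.38105
p₀ = P(outcome | unexposed) = 569/3160 = 0.18006
Under exogeneity and monotonicity, PS = (p₁ − p₀)/(1 − p₀).
PS = (0.38105 − 0.18006) / 0.81994 ≈ 0.2451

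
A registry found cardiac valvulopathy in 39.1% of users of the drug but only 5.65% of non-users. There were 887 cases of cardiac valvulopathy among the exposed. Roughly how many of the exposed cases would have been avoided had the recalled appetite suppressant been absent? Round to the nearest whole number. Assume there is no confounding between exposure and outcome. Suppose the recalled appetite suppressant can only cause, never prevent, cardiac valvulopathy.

p₁ = 0.391, p₀ = 0.0565.
PN = (p₁ − p₀)/p₁ = (0.391 − 0.0565) / 0.391 ≈ 0.85550.
Attributable cases ≈ PN × (exposed cases) = 0.85550 × 887 ≈ 758.83.

about 759 cases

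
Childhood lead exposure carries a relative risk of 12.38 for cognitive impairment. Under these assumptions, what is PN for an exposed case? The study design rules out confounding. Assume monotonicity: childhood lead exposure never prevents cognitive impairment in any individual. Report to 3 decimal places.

PN ≈ 0.919

Under exogeneity and monotonicity, PN = (RR − 1) / RR = 1 − 1/RR.
PN = (12.38 − 1) / 12.38 = 11.38 / 12.38 ≈ 0.9192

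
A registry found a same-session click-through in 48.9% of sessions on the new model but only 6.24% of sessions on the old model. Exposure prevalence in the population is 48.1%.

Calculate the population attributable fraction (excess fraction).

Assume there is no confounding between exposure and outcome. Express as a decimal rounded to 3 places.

PAF ≈ 0.767

p₁ = 0.489, p₀ = 0.0624.
Overall risk P(Y=1) = π·p₁ + (1−π)·p₀ = 0.481×0.489 + 0.519×0.0624 = 0.26759.
Under exogeneity, PAF = [P(Y=1) − p₀] / P(Y=1).
PAF = (0.26759 − 0.0624) / 0.26759 ≈ 0.7668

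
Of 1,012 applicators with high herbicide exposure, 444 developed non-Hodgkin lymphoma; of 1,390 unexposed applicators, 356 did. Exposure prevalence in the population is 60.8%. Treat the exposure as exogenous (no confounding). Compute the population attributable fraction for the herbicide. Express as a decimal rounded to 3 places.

PAF ≈ 0.302

p₁ = P(outcome | exposed) = 444/1012 = 0.43874
p₀ = P(outcome | unexposed) = 356/1390 = 0.25612
Overall risk P(Y=1) = π·p₁ + (1−π)·p₀ = 0.608×0.43874 + 0.392×0.25612 = 0.36715.
Under exogeneity, PAF = [P(Y=1) − p₀] / P(Y=1).
PAF = (0.36715 − 0.25612) / 0.36715 ≈ 0.3024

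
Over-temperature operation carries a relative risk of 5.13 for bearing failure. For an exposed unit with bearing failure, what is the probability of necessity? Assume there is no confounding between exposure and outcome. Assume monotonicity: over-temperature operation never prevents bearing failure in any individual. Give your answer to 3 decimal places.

Under exogeneity and monotonicity, PN = (RR − 1) / RR = 1 − 1/RR.
PN = (5.13 − 1) / 5.13 = 4.13 / 5.13 ≈ 0.8051

PN ≈ 0.805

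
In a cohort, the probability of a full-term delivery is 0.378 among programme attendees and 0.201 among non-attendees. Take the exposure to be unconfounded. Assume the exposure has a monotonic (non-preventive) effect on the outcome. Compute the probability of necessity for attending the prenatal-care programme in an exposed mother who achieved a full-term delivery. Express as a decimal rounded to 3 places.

Let p₁ = 0.378, p₀ = 0.201.
Under exogeneity and monotonicity, PN = (p₁ − p₀) / p₁.
PN = (0.378 − 0.201) / 0.378 = 0.177 / 0.378 ≈ 0.4683

PN ≈ 0.468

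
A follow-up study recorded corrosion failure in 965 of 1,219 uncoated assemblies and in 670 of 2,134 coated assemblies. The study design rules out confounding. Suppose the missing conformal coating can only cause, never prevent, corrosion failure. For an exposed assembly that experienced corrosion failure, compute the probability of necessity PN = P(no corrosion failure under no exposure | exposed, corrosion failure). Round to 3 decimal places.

p₁ = P(outcome | exposed) = 965/1219 = 0.79163
p₀ = P(outcome | unexposed) = 670/2134 = 0.31396
Under exogeneity and monotonicity, PN = (p₁ − p₀) / p₁.
PN = (0.79163 − 0.31396) / 0.79163 = 0.47767 / 0.79163 ≈ 0.6034

PN ≈ 0.603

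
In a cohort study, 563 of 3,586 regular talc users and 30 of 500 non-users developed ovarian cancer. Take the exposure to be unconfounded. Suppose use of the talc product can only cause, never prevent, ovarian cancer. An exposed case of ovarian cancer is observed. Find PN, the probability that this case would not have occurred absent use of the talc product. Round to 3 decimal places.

PN ≈ 0.618

p₁ = P(outcome | exposed) = 563/3586 = 0.157
p₀ = P(outcome | unexposed) = 30/500 = 0.06
Under exogeneity and monotonicity, PN = (p₁ − p₀) / p₁.
PN = (0.157 − 0.06) / 0.157 = 0.096999 / 0.157 ≈ 0.6178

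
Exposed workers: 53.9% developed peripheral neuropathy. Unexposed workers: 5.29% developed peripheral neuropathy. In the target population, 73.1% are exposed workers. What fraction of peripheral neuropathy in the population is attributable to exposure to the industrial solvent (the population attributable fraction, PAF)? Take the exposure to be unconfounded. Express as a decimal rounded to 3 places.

PAF ≈ 0.870

p₁ = 0.539, p₀ = 0.0529.
Overall risk P(Y=1) = π·p₁ + (1−π)·p₀ = 0.731×0.539 + 0.269×0.0529 = 0.40824.
Under exogeneity, PAF = [P(Y=1) − p₀] / P(Y=1).
PAF = (0.40824 − 0.0529) / 0.40824 ≈ 0.8704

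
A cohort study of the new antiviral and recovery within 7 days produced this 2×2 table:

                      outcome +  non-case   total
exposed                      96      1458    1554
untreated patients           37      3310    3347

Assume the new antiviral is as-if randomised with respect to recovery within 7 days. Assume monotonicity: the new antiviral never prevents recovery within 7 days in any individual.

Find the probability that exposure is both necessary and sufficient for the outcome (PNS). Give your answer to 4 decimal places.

p₁ = P(outcome | exposed) = 96/1554 = 0.061776
p₀ = P(outcome | unexposed) = 37/3347 = 0.011055
Under exogeneity and monotonicity, PNS = p₁ − p₀.
PNS = 0.061776 − 0.011055 = 0.050721

PNS ≈ 0.0507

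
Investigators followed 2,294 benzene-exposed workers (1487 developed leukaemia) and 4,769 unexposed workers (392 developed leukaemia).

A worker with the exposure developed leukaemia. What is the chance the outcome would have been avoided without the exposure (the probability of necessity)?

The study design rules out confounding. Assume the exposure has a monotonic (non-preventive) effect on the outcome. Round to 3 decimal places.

p₁ = P(outcome | exposed) = 1487/2294 = 0.64821
p₀ = P(outcome | unexposed) = 392/4769 = 0.082198
Under exogeneity and monotonicity, PN = (p₁ − p₀) / p₁.
PN = (0.64821 − 0.082198) / 0.64821 = 0.56602 / 0.64821 ≈ 0.8732

PN ≈ 0.873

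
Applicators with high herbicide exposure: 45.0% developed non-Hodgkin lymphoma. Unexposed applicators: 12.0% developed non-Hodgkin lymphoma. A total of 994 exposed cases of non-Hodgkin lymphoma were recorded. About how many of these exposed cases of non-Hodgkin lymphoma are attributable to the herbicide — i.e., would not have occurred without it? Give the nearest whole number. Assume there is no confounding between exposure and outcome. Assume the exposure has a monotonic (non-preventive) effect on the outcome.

about 729 cases

p₁ = 0.45, p₀ = 0.12.
PN = (p₁ − p₀)/p₁ = (0.45 − 0.12) / 0.45 ≈ 0.73333.
Attributable cases ≈ PN × (exposed cases) = 0.73333 × 994 ≈ 728.93.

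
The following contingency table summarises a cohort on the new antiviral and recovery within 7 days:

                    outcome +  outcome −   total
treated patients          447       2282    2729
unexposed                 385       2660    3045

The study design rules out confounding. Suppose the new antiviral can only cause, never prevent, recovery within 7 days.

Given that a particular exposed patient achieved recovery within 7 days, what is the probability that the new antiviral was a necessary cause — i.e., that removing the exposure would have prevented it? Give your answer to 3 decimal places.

PN ≈ 0.228

p₁ = P(outcome | exposed) = 447/2729 = 0.1638
p₀ = P(outcome | unexposed) = 385/3045 = 0.12644
Under exogeneity and monotonicity, PN = (p₁ − p₀) / p₁.
PN = (0.1638 − 0.12644) / 0.1638 = 0.037359 / 0.1638 ≈ 0.2281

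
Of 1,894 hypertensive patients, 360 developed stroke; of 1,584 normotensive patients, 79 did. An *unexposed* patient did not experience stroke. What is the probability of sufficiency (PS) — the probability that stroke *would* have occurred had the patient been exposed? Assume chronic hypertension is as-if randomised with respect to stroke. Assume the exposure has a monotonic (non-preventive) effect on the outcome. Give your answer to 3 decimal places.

p₁ = P(outcome | exposed) = 360/1894 = 0.19007
p₀ = P(outcome | unexposed) = 79/1584 = 0.049874
Under exogeneity and monotonicity, PS = (p₁ − p₀) / (1 − p₀).
PS = (0.19007 − 0.049874) / (1 − 0.049874) = 0.1402 / 0.95013 ≈ 0.1476

PS ≈ 0.148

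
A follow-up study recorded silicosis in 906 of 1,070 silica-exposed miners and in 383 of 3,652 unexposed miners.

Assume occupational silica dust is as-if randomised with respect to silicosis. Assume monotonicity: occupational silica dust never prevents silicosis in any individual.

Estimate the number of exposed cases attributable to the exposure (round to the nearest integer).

p₁ = P(outcome | exposed) = 906/1070 = 0.84673
p₀ = P(outcome | unexposed) = 383/3652 = 0.10487
PN = (p₁ − p₀)/p₁ = (0.84673 − 0.10487) / 0.84673 ≈ 0.87614.
Attributable cases ≈ PN × (exposed cases) = 0.87614 × 906 ≈ 793.78.

about 794 cases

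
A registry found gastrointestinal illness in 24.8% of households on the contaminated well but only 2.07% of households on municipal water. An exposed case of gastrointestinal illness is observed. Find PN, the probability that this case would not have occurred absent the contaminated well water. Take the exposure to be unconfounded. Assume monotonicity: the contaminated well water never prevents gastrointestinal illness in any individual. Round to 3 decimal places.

PN ≈ 0.917

p₁ = 0.248, p₀ = 0.0207.
Under exogeneity and monotonicity, PN = (p₁ − p₀) / p₁.
PN = (0.248 − 0.0207) / 0.248 = 0.2273 / 0.248 ≈ 0.9165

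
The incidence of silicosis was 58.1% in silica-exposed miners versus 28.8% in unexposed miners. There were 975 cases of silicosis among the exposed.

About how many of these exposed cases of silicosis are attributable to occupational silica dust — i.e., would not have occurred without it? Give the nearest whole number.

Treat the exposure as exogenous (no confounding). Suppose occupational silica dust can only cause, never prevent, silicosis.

about 492 cases

p₁ = 0.581, p₀ = 0.288.
PN = (p₁ − p₀)/p₁ = (0.581 − 0.288) / 0.581 ≈ 0.50430.
Attributable cases ≈ PN × (exposed cases) = 0.50430 × 975 ≈ 491.70.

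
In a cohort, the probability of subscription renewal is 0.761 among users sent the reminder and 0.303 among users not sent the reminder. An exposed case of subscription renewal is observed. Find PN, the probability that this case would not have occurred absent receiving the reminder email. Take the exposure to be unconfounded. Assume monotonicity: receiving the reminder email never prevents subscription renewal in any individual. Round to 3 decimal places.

Let p₁ = 0.761, p₀ = 0.303.
Under exogeneity and monotonicity, PN = (p₁ − p₀) / p₁.
PN = (0.761 − 0.303) / 0.761 = 0.458 / 0.761 ≈ 0.6018

PN ≈ 0.602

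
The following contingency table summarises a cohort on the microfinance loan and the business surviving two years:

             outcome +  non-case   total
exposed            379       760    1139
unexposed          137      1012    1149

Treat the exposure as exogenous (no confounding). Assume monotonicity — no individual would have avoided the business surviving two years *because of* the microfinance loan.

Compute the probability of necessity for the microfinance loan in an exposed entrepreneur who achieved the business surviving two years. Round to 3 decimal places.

PN ≈ 0.642

p₁ = P(outcome | exposed) = 379/1139 = 0.33275
p₀ = P(outcome | unexposed) = 137/1149 = 0.11923
Under exogeneity and monotonicity, PN = (p₁ − p₀) / p₁.
PN = (0.33275 − 0.11923) / 0.33275 = 0.21351 / 0.33275 ≈ 0.6417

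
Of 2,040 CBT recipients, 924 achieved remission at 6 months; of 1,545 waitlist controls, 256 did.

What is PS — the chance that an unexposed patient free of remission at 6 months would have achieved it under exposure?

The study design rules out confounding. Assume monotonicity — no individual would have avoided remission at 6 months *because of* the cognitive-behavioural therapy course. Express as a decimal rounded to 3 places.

p₁ = P(outcome | exposed) = 924/2040 = 0.45294
p₀ = P(outcome | unexposed) = 256/1545 = 0.1657
Under exogeneity and monotonicity, PS = (p₁ − p₀) / (1 − p₀).
PS = (0.45294 − 0.1657) / (1 − 0.1657) = 0.28725 / 0.8343 ≈ 0.3443

PS ≈ 0.344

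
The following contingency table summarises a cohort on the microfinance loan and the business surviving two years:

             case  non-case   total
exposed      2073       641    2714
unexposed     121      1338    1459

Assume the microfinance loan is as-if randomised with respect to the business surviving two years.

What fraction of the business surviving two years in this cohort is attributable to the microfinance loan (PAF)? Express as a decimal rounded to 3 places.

PAF ≈ 0.842

p₁ = P(outcome | exposed) = 2073/2714 = 0.76382
p₀ = P(outcome | unexposed) = 121/1459 = 0.082934
Exposure prevalence π = 2714/4173 = 0.65037; overall risk P(Y=1) = 0.52576.
Under exogeneity, PAF = [P(Y=1) − p₀]/P(Y=1).
PAF = (0.52576 − 0.082934) / 0.52576 ≈ 0.8423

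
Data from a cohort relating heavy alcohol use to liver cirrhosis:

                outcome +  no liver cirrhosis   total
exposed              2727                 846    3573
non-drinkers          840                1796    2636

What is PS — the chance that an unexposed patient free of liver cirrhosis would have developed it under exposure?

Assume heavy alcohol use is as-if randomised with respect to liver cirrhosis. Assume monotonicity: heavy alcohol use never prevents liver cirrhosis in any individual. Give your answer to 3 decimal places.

PS ≈ 0.652

p₁ = P(outcome | exposed) = 2727/3573 = 0.76322
p₀ = P(outcome | unexposed) = 840/2636 = 0.31866
Under exogeneity and monotonicity, PS = (p₁ − p₀) / (1 − p₀).
PS = (0.76322 − 0.31866) / (1 − 0.31866) = 0.44456 / 0.68134 ≈ 0.6525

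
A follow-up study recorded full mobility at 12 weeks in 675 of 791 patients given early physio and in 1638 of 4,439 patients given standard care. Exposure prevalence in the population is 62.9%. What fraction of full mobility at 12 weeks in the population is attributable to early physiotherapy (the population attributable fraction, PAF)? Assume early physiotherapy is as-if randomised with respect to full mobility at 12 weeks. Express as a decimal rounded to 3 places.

p₁ = P(outcome | exposed) = 675/791 = 0.85335
p₀ = P(outcome | unexposed) = 1638/4439 = 0.369
Overall risk P(Y=1) = π·p₁ + (1−π)·p₀ = 0.629×0.85335 + 0.371×0.369 = 0.67366.
Under exogeneity, PAF = [P(Y=1) − p₀] / P(Y=1).
PAF = (0.67366 − 0.369) / 0.67366 ≈ 0.4522

PAF ≈ 0.452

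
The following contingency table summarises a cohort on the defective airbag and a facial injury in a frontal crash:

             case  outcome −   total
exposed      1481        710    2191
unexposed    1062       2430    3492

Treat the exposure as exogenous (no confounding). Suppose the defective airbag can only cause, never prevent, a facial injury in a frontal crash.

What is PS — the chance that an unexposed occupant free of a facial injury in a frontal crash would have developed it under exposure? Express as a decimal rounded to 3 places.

PS ≈ 0.534

p₁ = P(outcome | exposed) = 1481/2191 = 0.67595
p₀ = P(outcome | unexposed) = 1062/3492 = 0.30412
Under exogeneity and monotonicity, PS = (p₁ − p₀) / (1 − p₀).
PS = (0.67595 − 0.30412) / (1 − 0.30412) = 0.37182 / 0.69588 ≈ 0.5343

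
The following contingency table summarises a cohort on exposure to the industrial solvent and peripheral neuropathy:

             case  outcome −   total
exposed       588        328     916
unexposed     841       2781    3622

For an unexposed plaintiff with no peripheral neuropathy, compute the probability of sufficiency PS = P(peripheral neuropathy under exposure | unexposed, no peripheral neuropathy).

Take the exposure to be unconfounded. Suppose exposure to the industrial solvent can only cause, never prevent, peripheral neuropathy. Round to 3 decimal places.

p₁ = P(outcome | exposed) = 588/916 = 0.64192
p₀ = P(outcome | unexposed) = 841/3622 = 0.23219
Under exogeneity and monotonicity, PS = (p₁ − p₀) / (1 − p₀).
PS = (0.64192 − 0.23219) / (1 − 0.23219) = 0.40973 / 0.76781 ≈ 0.5336

PS ≈ 0.534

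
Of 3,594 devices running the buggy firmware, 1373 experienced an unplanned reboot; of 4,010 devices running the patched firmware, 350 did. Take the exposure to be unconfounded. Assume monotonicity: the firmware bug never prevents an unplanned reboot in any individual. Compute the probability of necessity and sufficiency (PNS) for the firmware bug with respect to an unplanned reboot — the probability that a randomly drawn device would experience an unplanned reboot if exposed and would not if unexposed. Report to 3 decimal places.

PNS ≈ 0.295

p₁ = P(outcome | exposed) = 1373/3594 = 0.38203
p₀ = P(outcome | unexposed) = 350/4010 = 0.087282
Under exogeneity and monotonicity, PNS = p₁ − p₀.
PNS = 0.38203 − 0.087282 = 0.29474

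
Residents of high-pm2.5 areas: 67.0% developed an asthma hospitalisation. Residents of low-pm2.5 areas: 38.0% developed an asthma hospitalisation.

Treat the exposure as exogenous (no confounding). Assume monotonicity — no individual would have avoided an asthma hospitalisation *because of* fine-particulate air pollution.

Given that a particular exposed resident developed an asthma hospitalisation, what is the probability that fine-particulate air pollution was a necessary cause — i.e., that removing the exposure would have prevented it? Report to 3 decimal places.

PN ≈ 0.433

p₁ = 0.67, p₀ = 0.38.
Under exogeneity and monotonicity, PN = (p₁ − p₀) / p₁.
PN = (0.67 − 0.38) / 0.67 = 0.29 / 0.67 ≈ 0.4328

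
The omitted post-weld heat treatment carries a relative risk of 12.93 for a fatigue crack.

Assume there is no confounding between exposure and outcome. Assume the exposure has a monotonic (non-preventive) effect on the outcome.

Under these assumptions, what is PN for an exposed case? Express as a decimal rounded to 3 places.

PN ≈ 0.923

Under exogeneity and monotonicity, PN = (RR − 1) / RR = 1 − 1/RR.
PN = (12.93 − 1) / 12.93 = 11.93 / 12.93 ≈ 0.9227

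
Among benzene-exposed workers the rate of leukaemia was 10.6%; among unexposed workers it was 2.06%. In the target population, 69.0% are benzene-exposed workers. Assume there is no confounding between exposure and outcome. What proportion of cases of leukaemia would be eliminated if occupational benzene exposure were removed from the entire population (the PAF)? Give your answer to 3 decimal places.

p₁ = 0.106, p₀ = 0.0206.
Overall risk P(Y=1) = π·p₁ + (1−π)·p₀ = 0.69×0.106 + 0.31×0.0206 = 0.079526.
Under exogeneity, PAF = [P(Y=1) − p₀] / P(Y=1).
PAF = (0.079526 − 0.0206) / 0.079526 ≈ 0.7410

PAF ≈ 0.741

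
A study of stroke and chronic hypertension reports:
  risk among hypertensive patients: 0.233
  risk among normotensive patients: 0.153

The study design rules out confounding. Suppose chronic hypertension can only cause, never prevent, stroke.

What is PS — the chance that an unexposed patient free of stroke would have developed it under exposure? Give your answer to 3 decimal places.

PS ≈ 0.094

Let p₁ = 0.233, p₀ = 0.153.
Under exogeneity and monotonicity, PS = (p₁ − p₀) / (1 − p₀).
PS = (0.233 − 0.153) / (1 − 0.153) = 0.08 / 0.847 ≈ 0.0945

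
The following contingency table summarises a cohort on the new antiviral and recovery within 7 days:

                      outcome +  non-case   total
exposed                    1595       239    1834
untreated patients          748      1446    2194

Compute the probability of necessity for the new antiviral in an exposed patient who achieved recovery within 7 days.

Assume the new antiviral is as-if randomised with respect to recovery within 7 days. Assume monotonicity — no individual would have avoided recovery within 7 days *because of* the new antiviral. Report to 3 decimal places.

p₁ = P(outcome | exposed) = 1595/1834 = 0.86968
p₀ = P(outcome | unexposed) = 748/2194 = 0.34093
Under exogeneity and monotonicity, PN = (p₁ − p₀) / p₁.
PN = (0.86968 − 0.34093) / 0.86968 = 0.52875 / 0.86968 ≈ 0.6080

PN ≈ 0.608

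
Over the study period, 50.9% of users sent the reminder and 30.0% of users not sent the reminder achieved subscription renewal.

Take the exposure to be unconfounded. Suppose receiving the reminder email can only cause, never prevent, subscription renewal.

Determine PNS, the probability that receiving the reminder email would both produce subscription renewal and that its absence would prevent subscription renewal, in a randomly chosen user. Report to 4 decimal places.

PNS ≈ 0.2090

p₁ = 0.509, p₀ = 0.3.
Under exogeneity and monotonicity, PNS = p₁ − p₀.
PNS = 0.509 − 0.3 = 0.209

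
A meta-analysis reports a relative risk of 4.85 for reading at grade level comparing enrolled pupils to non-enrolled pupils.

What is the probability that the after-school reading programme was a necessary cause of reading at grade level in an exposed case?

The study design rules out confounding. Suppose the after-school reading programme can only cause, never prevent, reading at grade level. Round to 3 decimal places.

PN ≈ 0.794

Under exogeneity and monotonicity, PN = (RR − 1) / RR = 1 − 1/RR.
PN = (4.85 − 1) / 4.85 = 3.85 / 4.85 ≈ 0.7938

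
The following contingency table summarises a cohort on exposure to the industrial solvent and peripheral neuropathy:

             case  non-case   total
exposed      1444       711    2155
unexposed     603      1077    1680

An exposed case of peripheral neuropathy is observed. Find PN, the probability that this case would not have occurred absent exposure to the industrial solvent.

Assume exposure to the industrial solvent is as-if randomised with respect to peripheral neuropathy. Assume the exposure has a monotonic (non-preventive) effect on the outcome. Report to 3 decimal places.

PN ≈ 0.464

p₁ = P(outcome | exposed) = 1444/2155 = 0.67007
p₀ = P(outcome | unexposed) = 603/1680 = 0.35893
Under exogeneity and monotonicity, PN = (p₁ − p₀) / p₁.
PN = (0.67007 − 0.35893) / 0.67007 = 0.31114 / 0.67007 ≈ 0.4643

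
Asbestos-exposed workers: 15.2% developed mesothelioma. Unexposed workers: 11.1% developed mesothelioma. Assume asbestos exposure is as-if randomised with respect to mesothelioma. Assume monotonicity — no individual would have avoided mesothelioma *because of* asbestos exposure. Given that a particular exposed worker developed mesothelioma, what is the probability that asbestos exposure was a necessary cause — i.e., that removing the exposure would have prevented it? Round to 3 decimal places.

p₁ = 0.152, p₀ = 0.111.
Under exogeneity and monotonicity, PN = (p₁ − p₀) / p₁.
PN = (0.152 − 0.111) / 0.152 = 0.041 / 0.152 ≈ 0.2697

PN ≈ 0.270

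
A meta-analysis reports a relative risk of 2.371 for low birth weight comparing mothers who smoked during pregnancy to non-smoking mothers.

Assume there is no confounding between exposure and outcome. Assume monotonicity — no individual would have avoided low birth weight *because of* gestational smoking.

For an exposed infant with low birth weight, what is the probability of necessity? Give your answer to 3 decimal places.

PN ≈ 0.578

Under exogeneity and monotonicity, PN = (RR − 1) / RR = 1 − 1/RR.
PN = (2.371 − 1) / 2.371 = 1.371 / 2.371 ≈ 0.5782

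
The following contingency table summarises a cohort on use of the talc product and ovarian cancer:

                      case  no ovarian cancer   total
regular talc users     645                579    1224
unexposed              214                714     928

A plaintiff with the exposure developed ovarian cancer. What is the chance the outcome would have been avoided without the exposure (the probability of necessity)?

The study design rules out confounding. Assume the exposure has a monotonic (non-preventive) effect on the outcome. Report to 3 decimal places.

PN ≈ 0.562

p₁ = P(outcome | exposed) = 645/1224 = 0.52696
p₀ = P(outcome | unexposed) = 214/928 = 0.2306
Under exogeneity and monotonicity, PN = (p₁ − p₀)/p₁.
PN = (0.52696 − 0.2306) / 0.52696 ≈ 0.5624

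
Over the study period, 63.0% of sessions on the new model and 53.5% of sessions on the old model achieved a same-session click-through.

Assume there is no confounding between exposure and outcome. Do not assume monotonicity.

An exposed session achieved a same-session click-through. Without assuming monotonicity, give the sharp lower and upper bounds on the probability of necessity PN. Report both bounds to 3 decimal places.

p₁ = 0.63, p₀ = 0.535.
Under exogeneity alone the bounds on PN are max{0,(p₁−p₀)/p₁} ≤ PN ≤ min{1,(1−p₀)/p₁}.
  lower = (p₁ − p₀)/p₁ = 0.095 / 0.63 ≈ 0.1508
  upper = min{1, (1 − p₀)/p₁} = 0.465 / 0.63 ≈ 0.7381

0.151 ≤ PN ≤ 0.738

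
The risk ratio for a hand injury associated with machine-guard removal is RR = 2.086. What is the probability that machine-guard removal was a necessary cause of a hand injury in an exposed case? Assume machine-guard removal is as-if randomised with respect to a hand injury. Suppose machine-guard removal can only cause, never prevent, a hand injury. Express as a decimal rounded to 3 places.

PN ≈ 0.521

Under exogeneity and monotonicity, PN = (RR − 1) / RR = 1 − 1/RR.
PN = (2.086 − 1) / 2.086 = 1.086 / 2.086 ≈ 0.5206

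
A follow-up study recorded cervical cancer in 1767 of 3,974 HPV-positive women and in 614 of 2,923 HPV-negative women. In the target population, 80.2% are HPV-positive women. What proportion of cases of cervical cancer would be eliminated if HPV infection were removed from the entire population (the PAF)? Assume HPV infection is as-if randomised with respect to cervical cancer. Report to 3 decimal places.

p₁ = P(outcome | exposed) = 1767/3974 = 0.44464
p₀ = P(outcome | unexposed) = 614/2923 = 0.21006
Overall risk P(Y=1) = π·p₁ + (1−π)·p₀ = 0.802×0.44464 + 0.198×0.21006 = 0.39819.
Under exogeneity, PAF = [P(Y=1) − p₀] / P(Y=1).
PAF = (0.39819 − 0.21006) / 0.39819 ≈ 0.4725

PAF ≈ 0.472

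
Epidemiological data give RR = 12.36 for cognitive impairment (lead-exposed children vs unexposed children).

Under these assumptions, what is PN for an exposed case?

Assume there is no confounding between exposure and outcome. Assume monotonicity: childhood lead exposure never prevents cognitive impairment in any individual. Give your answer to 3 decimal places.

PN ≈ 0.919

Under exogeneity and monotonicity, PN = (RR − 1) / RR = 1 − 1/RR.
PN = (12.36 − 1) / 12.36 = 11.36 / 12.36 ≈ 0.9191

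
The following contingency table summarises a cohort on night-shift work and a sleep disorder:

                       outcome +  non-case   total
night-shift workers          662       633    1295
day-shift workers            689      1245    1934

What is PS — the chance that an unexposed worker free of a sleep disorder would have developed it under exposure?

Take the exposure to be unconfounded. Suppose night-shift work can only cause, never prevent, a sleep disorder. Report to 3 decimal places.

p₁ = P(outcome | exposed) = 662/1295 = 0.5112
p₀ = P(outcome | unexposed) = 689/1934 = 0.35626
Under exogeneity and monotonicity, PS = (p₁ − p₀) / (1 − p₀).
PS = (0.5112 − 0.35626) / (1 − 0.35626) = 0.15494 / 0.64374 ≈ 0.2407

PS ≈ 0.241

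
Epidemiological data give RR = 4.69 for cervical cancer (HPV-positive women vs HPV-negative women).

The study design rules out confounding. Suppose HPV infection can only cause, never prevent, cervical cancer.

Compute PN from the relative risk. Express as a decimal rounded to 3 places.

Under exogeneity and monotonicity, PN = (RR − 1) / RR = 1 − 1/RR.
PN = (4.69 − 1) / 4.69 = 3.69 / 4.69 ≈ 0.7868

PN ≈ 0.787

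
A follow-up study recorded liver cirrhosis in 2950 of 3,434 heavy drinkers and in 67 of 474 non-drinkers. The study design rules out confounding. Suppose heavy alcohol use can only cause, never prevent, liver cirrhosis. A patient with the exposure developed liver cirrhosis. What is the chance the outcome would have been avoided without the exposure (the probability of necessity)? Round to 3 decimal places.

PN ≈ 0.835

p₁ = P(outcome | exposed) = 2950/3434 = 0.85906
p₀ = P(outcome | unexposed) = 67/474 = 0.14135
Under exogeneity and monotonicity, PN = (p₁ − p₀) / p₁.
PN = (0.85906 − 0.14135) / 0.85906 = 0.71771 / 0.85906 ≈ 0.8355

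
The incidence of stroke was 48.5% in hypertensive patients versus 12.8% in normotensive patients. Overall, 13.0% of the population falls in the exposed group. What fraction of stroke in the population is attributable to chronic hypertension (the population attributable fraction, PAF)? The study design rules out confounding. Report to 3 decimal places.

PAF ≈ 0.266

p₁ = 0.485, p₀ = 0.128.
Overall risk P(Y=1) = π·p₁ + (1−π)·p₀ = 0.13×0.485 + 0.87×0.128 = 0.17441.
Under exogeneity, PAF = [P(Y=1) − p₀] / P(Y=1).
PAF = (0.17441 − 0.128) / 0.17441 ≈ 0.2661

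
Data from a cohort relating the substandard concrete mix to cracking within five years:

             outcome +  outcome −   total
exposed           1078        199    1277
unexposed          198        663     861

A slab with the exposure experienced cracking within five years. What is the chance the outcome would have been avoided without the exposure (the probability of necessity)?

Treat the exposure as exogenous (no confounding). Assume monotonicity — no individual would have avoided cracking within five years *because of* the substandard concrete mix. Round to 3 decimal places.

PN ≈ 0.728

p₁ = P(outcome | exposed) = 1078/1277 = 0.84417
p₀ = P(outcome | unexposed) = 198/861 = 0.22997
Under exogeneity and monotonicity, PN = (p₁ − p₀)/p₁.
PN = (0.84417 − 0.22997) / 0.84417 ≈ 0.7276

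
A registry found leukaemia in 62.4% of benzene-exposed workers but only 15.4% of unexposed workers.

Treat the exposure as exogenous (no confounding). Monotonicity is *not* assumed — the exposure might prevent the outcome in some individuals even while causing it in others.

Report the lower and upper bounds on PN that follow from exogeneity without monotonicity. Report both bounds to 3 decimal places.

p₁ = 0.624, p₀ = 0.154.
Under exogeneity alone the bounds on PN are max{0,(p₁−p₀)/p₁} ≤ PN ≤ min{1,(1−p₀)/p₁}.
  lower = (p₁ − p₀)/p₁ = 0.47 / 0.624 ≈ 0.7532
  upper = min{1, (1 − p₀)/p₁} = 0.846 / 0.624 ≈ 1.3558 → capped at 1

0.753 ≤ PN ≤ 1.000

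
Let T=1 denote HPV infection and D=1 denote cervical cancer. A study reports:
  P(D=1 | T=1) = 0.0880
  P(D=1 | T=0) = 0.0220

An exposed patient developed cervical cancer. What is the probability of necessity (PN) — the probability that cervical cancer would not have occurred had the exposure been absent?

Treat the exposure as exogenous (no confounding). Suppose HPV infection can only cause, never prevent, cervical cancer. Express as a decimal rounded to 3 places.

PN ≈ 0.750

Let p₁ = 0.088, p₀ = 0.022.
Under exogeneity and monotonicity, PN = (p₁ − p₀) / p₁.
PN = (0.088 − 0.022) / 0.088 = 0.066 / 0.088 ≈ 0.7500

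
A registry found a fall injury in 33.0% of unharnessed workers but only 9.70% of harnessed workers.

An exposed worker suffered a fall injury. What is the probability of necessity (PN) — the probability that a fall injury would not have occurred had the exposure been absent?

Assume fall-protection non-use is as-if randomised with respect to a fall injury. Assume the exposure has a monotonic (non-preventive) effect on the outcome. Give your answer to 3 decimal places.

PN ≈ 0.706

p₁ = 0.33, p₀ = 0.097.
Under exogeneity and monotonicity, PN = (p₁ − p₀) / p₁.
PN = (0.33 − 0.097) / 0.33 = 0.233 / 0.33 ≈ 0.7061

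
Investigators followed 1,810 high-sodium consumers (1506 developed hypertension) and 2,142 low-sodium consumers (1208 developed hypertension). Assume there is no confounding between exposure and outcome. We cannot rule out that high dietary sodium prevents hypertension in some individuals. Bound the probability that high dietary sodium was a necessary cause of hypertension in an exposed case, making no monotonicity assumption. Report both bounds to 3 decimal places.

p₁ = P(outcome | exposed) = 1506/1810 = 0.83204
p₀ = P(outcome | unexposed) = 1208/2142 = 0.56396
Under exogeneity alone the bounds on PN are max{0,(p₁−p₀)/p₁} ≤ PN ≤ min{1,(1−p₀)/p₁}.
  lower = (p₁ − p₀)/p₁ = 0.26809 / 0.83204 ≈ 0.3222
  upper = min{1, (1 − p₀)/p₁} = 0.43604 / 0.83204 ≈ 0.5241

0.322 ≤ PN ≤ 0.524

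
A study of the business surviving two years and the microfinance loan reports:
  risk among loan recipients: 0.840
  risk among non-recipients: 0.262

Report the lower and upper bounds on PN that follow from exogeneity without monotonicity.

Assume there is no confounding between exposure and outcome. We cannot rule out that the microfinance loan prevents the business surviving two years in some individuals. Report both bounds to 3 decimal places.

0.688 ≤ PN ≤ 0.879

Let p₁ = 0.84, p₀ = 0.262.
Under exogeneity alone the bounds on PN are max{0,(p₁−p₀)/p₁} ≤ PN ≤ min{1,(1−p₀)/p₁}.
  lower = (p₁ − p₀)/p₁ = 0.578 / 0.84 ≈ 0.6881
  upper = min{1, (1 − p₀)/p₁} = 0.738 / 0.84 ≈ 0.8786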